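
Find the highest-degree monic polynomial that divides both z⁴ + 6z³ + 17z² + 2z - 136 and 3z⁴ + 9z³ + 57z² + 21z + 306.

Euclidean algorithm in ℚ[z]:
  z⁴ + 6z³ + 17z² + 2z - 136 = (1/3)(3z⁴ + 9z³ + 57z² + 21z + 306) + (3z³ - 2z² - 5z - 238)
  3z⁴ + 9z³ + 57z² + 21z + 306 = (z + 11/3)(3z³ - 2z² - 5z - 238) + ((208/3)z² + (832/3)z + 3536/3)
  3z³ - 2z² - 5z - 238 = ((9/208)z - 21/104)((208/3)z² + (832/3)z + 3536/3) + (0)
Last nonzero remainder: (208/3)z² + (832/3)z + 3536/3. Dividing through by 208/3 gives the monic gcd z² + 4z + 17.

z² + 4z + 17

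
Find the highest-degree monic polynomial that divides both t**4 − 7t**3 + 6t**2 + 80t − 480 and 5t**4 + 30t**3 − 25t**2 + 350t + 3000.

t**2 − 5t + 20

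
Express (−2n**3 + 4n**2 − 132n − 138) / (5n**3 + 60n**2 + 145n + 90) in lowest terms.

Repeated division with remainder:
  −2n**3 + 4n**2 − 132n − 138 = (−2/5)(5n**3 + 60n**2 + 145n + 90) + (28n**2 − 74n − 102)
  5n**3 + 60n**2 + 145n + 90 = ((5/28)n + 1025/392)(28n**2 − 74n − 102) + ((69915/196)n + 69915/196)
  28n**2 − 74n − 102 = ((5488/69915)n − 6664/23305)((69915/196)n + 69915/196) + (0)
Last nonzero remainder: (69915/196)n + 69915/196. Dividing through by 69915/196 gives the monic gcd n + 1.
Cancel n + 1 from numerator and denominator to get the reduced form.

(−2n**2 + 6n − 138)/(5n**2 + 55n + 90)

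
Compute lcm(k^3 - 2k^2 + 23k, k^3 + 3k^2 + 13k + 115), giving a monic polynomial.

k^4 + 3k^3 + 13k^2 + 115k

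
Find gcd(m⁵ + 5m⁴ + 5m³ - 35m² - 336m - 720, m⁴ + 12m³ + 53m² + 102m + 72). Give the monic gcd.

m² + 7m + 12

Repeated division with remainder:
  m⁵ + 5m⁴ + 5m³ - 35m² - 336m - 720 = (m - 7)(m⁴ + 12m³ + 53m² + 102m + 72) + (36m³ + 234m² + 306m - 216)
  m⁴ + 12m³ + 53m² + 102m + 72 = ((1/36)m + 11/72)(36m³ + 234m² + 306m - 216) + ((35/4)m² + (245/4)m + 105)
  36m³ + 234m² + 306m - 216 = ((144/35)m - 72/35)((35/4)m² + (245/4)m + 105) + (0)
Last nonzero remainder: (35/4)m² + (245/4)m + 105. Dividing through by 35/4 gives the monic gcd m² + 7m + 12.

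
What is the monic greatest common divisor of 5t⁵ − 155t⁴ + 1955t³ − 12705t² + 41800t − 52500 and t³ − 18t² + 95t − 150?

Repeated division with remainder:
  5t⁵ − 155t⁴ + 1955t³ − 12705t² + 41800t − 52500 = (5t² − 65t + 310)(t³ − 18t² + 95t − 150) + (−200t² + 2600t − 6000)
  t³ − 18t² + 95t − 150 = (−(1/200)t + 1/40)(−200t² + 2600t − 6000) + (0)
Last nonzero remainder: −200t² + 2600t − 6000. Dividing through by −200 gives the monic gcd t² − 13t + 30.

t² − 13t + 30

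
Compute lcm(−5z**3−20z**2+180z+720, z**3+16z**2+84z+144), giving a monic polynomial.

z**4+10z**3−12z**2−360z−864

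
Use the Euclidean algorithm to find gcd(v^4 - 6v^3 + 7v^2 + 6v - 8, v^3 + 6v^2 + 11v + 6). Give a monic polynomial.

Repeated division with remainder:
  v^4 - 6v^3 + 7v^2 + 6v - 8 = (v - 12)(v^3 + 6v^2 + 11v + 6) + (68v^2 + 132v + 64)
  v^3 + 6v^2 + 11v + 6 = ((1/68)v + 69/1156)(68v^2 + 132v + 64) + ((630/289)v + 630/289)
  68v^2 + 132v + 64 = ((9826/315)v + 9248/315)((630/289)v + 630/289) + (0)
Last nonzero remainder: (630/289)v + 630/289. Dividing through by 630/289 gives the monic gcd v + 1.

v + 1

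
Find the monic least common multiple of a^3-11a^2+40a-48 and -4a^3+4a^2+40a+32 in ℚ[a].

By polynomial division,
  a^3-11a^2+40a-48 = (-1/4)(-4a^3+4a^2+40a+32) + (-10a^2+50a-40)
  -4a^3+4a^2+40a+32 = ((2/5)a+8/5)(-10a^2+50a-40) + (-24a+96)
  -10a^2+50a-40 = ((5/12)a-5/12)(-24a+96) + (0)
Last nonzero remainder: -24a+96. Dividing through by -24 gives the monic gcd a-4.
Then lcm(f, g) = f·g / gcd(f, g); expanding and making the result monic gives the answer.

a^5-8a^4+9a^3+50a^2-64a-96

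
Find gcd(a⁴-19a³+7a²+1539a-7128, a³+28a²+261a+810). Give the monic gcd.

Euclidean algorithm in ℚ[a]:
  a⁴-19a³+7a²+1539a-7128 = (a-47)(a³+28a²+261a+810) + (1062a²+12996a+30942)
  a³+28a²+261a+810 = ((1/1062)a+155/10443)(1062a²+12996a+30942) + ((135660/3481)a+1220940/3481)
  1062a²+12996a+30942 = ((616137/22610)a+1994613/22610)((135660/3481)a+1220940/3481) + (0)
Last nonzero remainder: (135660/3481)a+1220940/3481. Dividing through by 135660/3481 gives the monic gcd a+9.

a+9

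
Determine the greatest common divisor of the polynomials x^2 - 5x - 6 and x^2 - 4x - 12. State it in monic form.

x - 6

Repeated division with remainder:
  x^2 - 5x - 6 = (x^2 - 4x - 12) + (-x + 6)
  x^2 - 4x - 12 = (-x - 2)(-x + 6) + (0)
Last nonzero remainder: -x + 6. Dividing through by -1 gives the monic gcd x - 6.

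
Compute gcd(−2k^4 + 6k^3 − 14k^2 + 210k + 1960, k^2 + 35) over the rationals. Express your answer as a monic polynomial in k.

k^2 + 35

Euclidean algorithm in ℚ[k]:
  −2k^4 + 6k^3 − 14k^2 + 210k + 1960 = (−2k^2 + 6k + 56)(k^2 + 35) + (0)
The last nonzero remainder k^2 + 35 is already monic.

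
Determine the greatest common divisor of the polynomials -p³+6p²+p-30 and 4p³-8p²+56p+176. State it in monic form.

p+2

By polynomial division,
  -p³+6p²+p-30 = (-1/4)(4p³-8p²+56p+176) + (4p²+15p+14)
  4p³-8p²+56p+176 = (p-23/4)(4p²+15p+14) + ((513/4)p+513/2)
  4p²+15p+14 = ((16/513)p+28/513)((513/4)p+513/2) + (0)
Last nonzero remainder: (513/4)p+513/2. Dividing through by 513/4 gives the monic gcd p+2.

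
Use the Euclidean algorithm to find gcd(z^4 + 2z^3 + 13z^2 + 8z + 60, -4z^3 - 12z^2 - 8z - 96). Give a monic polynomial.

z^2 - z + 6

Apply the Euclidean algorithm:
  z^4 + 2z^3 + 13z^2 + 8z + 60 = (-(1/4)z + 1/4)(-4z^3 - 12z^2 - 8z - 96) + (14z^2 - 14z + 84)
  -4z^3 - 12z^2 - 8z - 96 = (-(2/7)z - 8/7)(14z^2 - 14z + 84) + (0)
Last nonzero remainder: 14z^2 - 14z + 84. Dividing through by 14 gives the monic gcd z^2 - z + 6.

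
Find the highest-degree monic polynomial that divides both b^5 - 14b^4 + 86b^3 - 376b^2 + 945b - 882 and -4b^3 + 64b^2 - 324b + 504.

b^2 - 10b + 21

Euclidean algorithm in ℚ[b]:
  b^5 - 14b^4 + 86b^3 - 376b^2 + 945b - 882 = (-(1/4)b^2 - (1/2)b - 37/4)(-4b^3 + 64b^2 - 324b + 504) + (180b^2 - 1800b + 3780)
  -4b^3 + 64b^2 - 324b + 504 = (-(1/45)b + 2/15)(180b^2 - 1800b + 3780) + (0)
Last nonzero remainder: 180b^2 - 1800b + 3780. Dividing through by 180 gives the monic gcd b^2 - 10b + 21.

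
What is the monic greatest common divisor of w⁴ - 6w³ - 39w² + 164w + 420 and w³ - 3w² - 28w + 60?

Euclidean algorithm in ℚ[w]:
  w⁴ - 6w³ - 39w² + 164w + 420 = (w - 3)(w³ - 3w² - 28w + 60) + (-20w² + 20w + 600)
  w³ - 3w² - 28w + 60 = (-(1/20)w + 1/10)(-20w² + 20w + 600) + (0)
Last nonzero remainder: -20w² + 20w + 600. Dividing through by -20 gives the monic gcd w² - w - 30.

w² - w - 30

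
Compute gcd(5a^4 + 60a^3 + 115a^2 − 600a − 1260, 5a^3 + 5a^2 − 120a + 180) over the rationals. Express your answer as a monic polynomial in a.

Repeated division with remainder:
  5a^4 + 60a^3 + 115a^2 − 600a − 1260 = (a + 11)(5a^3 + 5a^2 − 120a + 180) + (180a^2 + 540a − 3240)
  5a^3 + 5a^2 − 120a + 180 = ((1/36)a − 1/18)(180a^2 + 540a − 3240) + (0)
Last nonzero remainder: 180a^2 + 540a − 3240. Dividing through by 180 gives the monic gcd a^2 + 3a − 18.

a^2 + 3a − 18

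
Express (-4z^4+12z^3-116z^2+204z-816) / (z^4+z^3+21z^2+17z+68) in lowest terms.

(-4z^2+12z-48)/(z^2+z+4)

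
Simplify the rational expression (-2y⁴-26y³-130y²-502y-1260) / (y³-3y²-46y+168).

(-2y³-12y²-46y-180)/(y²-10y+24)

Apply the Euclidean algorithm:
  -2y⁴-26y³-130y²-502y-1260 = (-2y-32)(y³-3y²-46y+168) + (-318y²-1638y+4116)
  y³-3y²-46y+168 = (-(1/318)y+72/2809)(-318y²-1638y+4116) + ((25080/2809)y+175560/2809)
  -318y²-1638y+4116 = (-(148877/4180)y+137641/2090)((25080/2809)y+175560/2809) + (0)
Last nonzero remainder: (25080/2809)y+175560/2809. Dividing through by 25080/2809 gives the monic gcd y+7.
Cancel y+7 from numerator and denominator to get the reduced form.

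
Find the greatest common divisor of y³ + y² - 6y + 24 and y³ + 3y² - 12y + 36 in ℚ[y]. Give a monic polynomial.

y² - 3y + 6

Apply the Euclidean algorithm:
  y³ + y² - 6y + 24 = (y³ + 3y² - 12y + 36) + (-2y² + 6y - 12)
  y³ + 3y² - 12y + 36 = (-(1/2)y - 3)(-2y² + 6y - 12) + (0)
Last nonzero remainder: -2y² + 6y - 12. Dividing through by -2 gives the monic gcd y² - 3y + 6.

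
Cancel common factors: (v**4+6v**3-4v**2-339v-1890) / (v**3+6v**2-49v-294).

(v**2+7v+45)/(v+7)

Euclidean algorithm in ℚ[v]:
  v**4+6v**3-4v**2-339v-1890 = (v)(v**3+6v**2-49v-294) + (45v**2-45v-1890)
  v**3+6v**2-49v-294 = ((1/45)v+7/45)(45v**2-45v-1890) + (0)
Last nonzero remainder: 45v**2-45v-1890. Dividing through by 45 gives the monic gcd v**2-v-42.
Cancel v**2-v-42 from numerator and denominator to get the reduced form.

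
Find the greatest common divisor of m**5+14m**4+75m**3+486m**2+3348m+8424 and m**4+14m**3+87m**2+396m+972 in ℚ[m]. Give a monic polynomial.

m**2+12m+36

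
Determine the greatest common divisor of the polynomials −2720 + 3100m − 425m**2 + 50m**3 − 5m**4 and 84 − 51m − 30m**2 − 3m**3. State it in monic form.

Repeated division with remainder:
  −5m**4 + 50m**3 − 425m**2 + 3100m − 2720 = ((5/3)m − 100/3)(−3m**3 − 30m**2 − 51m + 84) + (−1340m**2 + 1260m + 80)
  −3m**3 − 30m**2 − 51m + 84 = ((3/1340)m + 2199/89780)(−1340m**2 + 1260m + 80) + (−(368280/4489)m + 368280/4489)
  −1340m**2 + 1260m + 80 = ((300763/18414)m + 8978/9207)(−(368280/4489)m + 368280/4489) + (0)
Last nonzero remainder: −(368280/4489)m + 368280/4489. Dividing through by −368280/4489 gives the monic gcd m − 1.

−1 + m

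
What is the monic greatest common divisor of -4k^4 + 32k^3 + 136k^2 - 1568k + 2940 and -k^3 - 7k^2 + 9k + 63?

By polynomial division,
  -4k^4 + 32k^3 + 136k^2 - 1568k + 2940 = (4k - 60)(-k^3 - 7k^2 + 9k + 63) + (-320k^2 - 1280k + 6720)
  -k^3 - 7k^2 + 9k + 63 = ((1/320)k + 3/320)(-320k^2 - 1280k + 6720) + (0)
Last nonzero remainder: -320k^2 - 1280k + 6720. Dividing through by -320 gives the monic gcd k^2 + 4k - 21.

k^2 + 4k - 21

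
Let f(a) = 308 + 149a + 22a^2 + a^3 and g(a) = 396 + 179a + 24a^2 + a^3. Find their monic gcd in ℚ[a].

44 + 15a + a^2

Euclidean algorithm in ℚ[a]:
  a^3 + 22a^2 + 149a + 308 = (a^3 + 24a^2 + 179a + 396) + (−2a^2 − 30a − 88)
  a^3 + 24a^2 + 179a + 396 = (−(1/2)a − 9/2)(−2a^2 − 30a − 88) + (0)
Last nonzero remainder: −2a^2 − 30a − 88. Dividing through by −2 gives the monic gcd a^2 + 15a + 44.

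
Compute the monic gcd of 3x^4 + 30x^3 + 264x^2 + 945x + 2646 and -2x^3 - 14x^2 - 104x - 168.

Repeated division with remainder:
  3x^4 + 30x^3 + 264x^2 + 945x + 2646 = (-(3/2)x - 9/2)(-2x^3 - 14x^2 - 104x - 168) + (45x^2 + 225x + 1890)
  -2x^3 - 14x^2 - 104x - 168 = (-(2/45)x - 4/45)(45x^2 + 225x + 1890) + (0)
Last nonzero remainder: 45x^2 + 225x + 1890. Dividing through by 45 gives the monic gcd x^2 + 5x + 42.

x^2 + 5x + 42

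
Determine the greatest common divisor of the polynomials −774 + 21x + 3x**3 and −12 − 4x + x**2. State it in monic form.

−6 + x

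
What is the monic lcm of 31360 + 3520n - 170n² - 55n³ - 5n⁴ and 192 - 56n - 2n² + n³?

Repeated division with remainder:
  -5n⁴ - 55n³ - 170n² + 3520n + 31360 = (-5n - 65)(n³ - 2n² - 56n + 192) + (-580n² + 840n + 43840)
  n³ - 2n² - 56n + 192 = (-(1/580)n + 4/4205)(-580n² + 840n + 43840) + ((15800/841)n + 126400/841)
  -580n² + 840n + 43840 = (-(24389/790)n + 115217/395)((15800/841)n + 126400/841) + (0)
Last nonzero remainder: (15800/841)n + 126400/841. Dividing through by 15800/841 gives the monic gcd n + 8.
Then lcm(f, g) = f·g / gcd(f, g); expanding and making the result monic gives the answer.

-150528 + 45824n + 1584n² - 780n³ - 52n⁴ + n⁵ + n⁶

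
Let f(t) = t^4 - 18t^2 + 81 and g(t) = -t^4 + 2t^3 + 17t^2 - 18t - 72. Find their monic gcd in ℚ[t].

t^2 - 9

Euclidean algorithm in ℚ[t]:
  t^4 - 18t^2 + 81 = (-1)(-t^4 + 2t^3 + 17t^2 - 18t - 72) + (2t^3 - t^2 - 18t + 9)
  -t^4 + 2t^3 + 17t^2 - 18t - 72 = (-(1/2)t + 3/4)(2t^3 - t^2 - 18t + 9) + ((35/4)t^2 - 315/4)
  2t^3 - t^2 - 18t + 9 = ((8/35)t - 4/35)((35/4)t^2 - 315/4) + (0)
Last nonzero remainder: (35/4)t^2 - 315/4. Dividing through by 35/4 gives the monic gcd t^2 - 9.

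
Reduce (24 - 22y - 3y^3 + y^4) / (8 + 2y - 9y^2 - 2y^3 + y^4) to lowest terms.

(6 + 2y + y^2)/(2 + 3y + y^2)

Repeated division with remainder:
  y^4 - 3y^3 - 22y + 24 = (y^4 - 2y^3 - 9y^2 + 2y + 8) + (-y^3 + 9y^2 - 24y + 16)
  y^4 - 2y^3 - 9y^2 + 2y + 8 = (-y - 7)(-y^3 + 9y^2 - 24y + 16) + (30y^2 - 150y + 120)
  -y^3 + 9y^2 - 24y + 16 = (-(1/30)y + 2/15)(30y^2 - 150y + 120) + (0)
Last nonzero remainder: 30y^2 - 150y + 120. Dividing through by 30 gives the monic gcd y^2 - 5y + 4.
Cancel y^2 - 5y + 4 from numerator and denominator to get the reduced form.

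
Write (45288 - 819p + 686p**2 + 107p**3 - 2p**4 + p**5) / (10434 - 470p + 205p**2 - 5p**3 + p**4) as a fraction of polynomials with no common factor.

Apply the Euclidean algorithm:
  p**5 - 2p**4 + 107p**3 + 686p**2 - 819p + 45288 = (p + 3)(p**4 - 5p**3 + 205p**2 - 470p + 10434) + (-83p**3 + 541p**2 - 9843p + 13986)
  p**4 - 5p**3 + 205p**2 - 470p + 10434 = (-(1/83)p - 126/6889)(-83p**3 + 541p**2 - 9843p + 13986) + ((663442/6889)p**2 - (3317210/6889)p + 73642062/6889)
  -83p**3 + 541p**2 - 9843p + 13986 = (-(571787/663442)p + 434007/331721)((663442/6889)p**2 - (3317210/6889)p + 73642062/6889) + (0)
Last nonzero remainder: (663442/6889)p**2 - (3317210/6889)p + 73642062/6889. Dividing through by 663442/6889 gives the monic gcd p**2 - 5p + 111.
Cancel p**2 - 5p + 111 from numerator and denominator to get the reduced form.

(408 + 11p + 3p**2 + p**3)/(94 + p**2)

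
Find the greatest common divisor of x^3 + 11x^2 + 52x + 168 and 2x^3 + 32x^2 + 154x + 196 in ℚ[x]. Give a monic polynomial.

x + 7

By polynomial division,
  x^3 + 11x^2 + 52x + 168 = (1/2)(2x^3 + 32x^2 + 154x + 196) + (-5x^2 - 25x + 70)
  2x^3 + 32x^2 + 154x + 196 = (-(2/5)x - 22/5)(-5x^2 - 25x + 70) + (72x + 504)
  -5x^2 - 25x + 70 = (-(5/72)x + 5/36)(72x + 504) + (0)
Last nonzero remainder: 72x + 504. Dividing through by 72 gives the monic gcd x + 7.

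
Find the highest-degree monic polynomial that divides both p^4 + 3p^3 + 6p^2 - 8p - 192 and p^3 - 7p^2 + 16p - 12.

p - 3

Apply the Euclidean algorithm:
  p^4 + 3p^3 + 6p^2 - 8p - 192 = (p + 10)(p^3 - 7p^2 + 16p - 12) + (60p^2 - 156p - 72)
  p^3 - 7p^2 + 16p - 12 = ((1/60)p - 11/150)(60p^2 - 156p - 72) + ((144/25)p - 432/25)
  60p^2 - 156p - 72 = ((125/12)p + 25/6)((144/25)p - 432/25) + (0)
Last nonzero remainder: (144/25)p - 432/25. Dividing through by 144/25 gives the monic gcd p - 3.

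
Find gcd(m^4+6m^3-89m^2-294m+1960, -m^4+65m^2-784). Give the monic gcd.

m^3-4m^2-49m+196

By polynomial division,
  m^4+6m^3-89m^2-294m+1960 = (-1)(-m^4+65m^2-784) + (6m^3-24m^2-294m+1176)
  -m^4+65m^2-784 = (-(1/6)m-2/3)(6m^3-24m^2-294m+1176) + (0)
Last nonzero remainder: 6m^3-24m^2-294m+1176. Dividing through by 6 gives the monic gcd m^3-4m^2-49m+196.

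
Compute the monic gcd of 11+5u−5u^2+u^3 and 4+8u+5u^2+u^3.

1+u

Apply the Euclidean algorithm:
  u^3−5u^2+5u+11 = (u^3+5u^2+8u+4) + (−10u^2−3u+7)
  u^3+5u^2+8u+4 = (−(1/10)u−47/100)(−10u^2−3u+7) + ((729/100)u+729/100)
  −10u^2−3u+7 = (−(1000/729)u+700/729)((729/100)u+729/100) + (0)
Last nonzero remainder: (729/100)u+729/100. Dividing through by 729/100 gives the monic gcd u+1.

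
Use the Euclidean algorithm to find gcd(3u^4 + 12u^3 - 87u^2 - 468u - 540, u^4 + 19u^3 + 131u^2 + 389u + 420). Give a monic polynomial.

u^2 + 8u + 15

Euclidean algorithm in ℚ[u]:
  3u^4 + 12u^3 - 87u^2 - 468u - 540 = (3)(u^4 + 19u^3 + 131u^2 + 389u + 420) + (-45u^3 - 480u^2 - 1635u - 1800)
  u^4 + 19u^3 + 131u^2 + 389u + 420 = (-(1/45)u - 5/27)(-45u^3 - 480u^2 - 1635u - 1800) + ((52/9)u^2 + (416/9)u + 260/3)
  -45u^3 - 480u^2 - 1635u - 1800 = (-(405/52)u - 270/13)((52/9)u^2 + (416/9)u + 260/3) + (0)
Last nonzero remainder: (52/9)u^2 + (416/9)u + 260/3. Dividing through by 52/9 gives the monic gcd u^2 + 8u + 15.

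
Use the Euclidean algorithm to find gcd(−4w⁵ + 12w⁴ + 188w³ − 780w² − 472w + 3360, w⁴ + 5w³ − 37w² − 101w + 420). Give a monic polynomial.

w³ − 37w + 84

By polynomial division,
  −4w⁵ + 12w⁴ + 188w³ − 780w² − 472w + 3360 = (−4w + 32)(w⁴ + 5w³ − 37w² − 101w + 420) + (−120w³ + 4440w − 10080)
  w⁴ + 5w³ − 37w² − 101w + 420 = (−(1/120)w − 1/24)(−120w³ + 4440w − 10080) + (0)
Last nonzero remainder: −120w³ + 4440w − 10080. Dividing through by −120 gives the monic gcd w³ − 37w + 84.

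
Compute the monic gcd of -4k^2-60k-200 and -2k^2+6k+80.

Repeated division with remainder:
  -4k^2-60k-200 = (2)(-2k^2+6k+80) + (-72k-360)
  -2k^2+6k+80 = ((1/36)k-2/9)(-72k-360) + (0)
Last nonzero remainder: -72k-360. Dividing through by -72 gives the monic gcd k+5.

k+5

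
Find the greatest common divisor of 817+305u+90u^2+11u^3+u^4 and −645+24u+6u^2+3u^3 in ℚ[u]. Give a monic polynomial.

43+7u+u^2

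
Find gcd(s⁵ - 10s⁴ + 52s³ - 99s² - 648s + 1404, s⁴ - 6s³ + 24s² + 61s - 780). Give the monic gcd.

s² - 5s + 39

Repeated division with remainder:
  s⁵ - 10s⁴ + 52s³ - 99s² - 648s + 1404 = (s - 4)(s⁴ - 6s³ + 24s² + 61s - 780) + (4s³ - 64s² + 376s - 1716)
  s⁴ - 6s³ + 24s² + 61s - 780 = ((1/4)s + 5/2)(4s³ - 64s² + 376s - 1716) + (90s² - 450s + 3510)
  4s³ - 64s² + 376s - 1716 = ((2/45)s - 22/45)(90s² - 450s + 3510) + (0)
Last nonzero remainder: 90s² - 450s + 3510. Dividing through by 90 gives the monic gcd s² - 5s + 39.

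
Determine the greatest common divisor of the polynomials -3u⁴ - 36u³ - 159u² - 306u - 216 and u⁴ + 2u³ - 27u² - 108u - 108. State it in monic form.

u³ + 8u² + 21u + 18

Repeated division with remainder:
  -3u⁴ - 36u³ - 159u² - 306u - 216 = (-3)(u⁴ + 2u³ - 27u² - 108u - 108) + (-30u³ - 240u² - 630u - 540)
  u⁴ + 2u³ - 27u² - 108u - 108 = (-(1/30)u + 1/5)(-30u³ - 240u² - 630u - 540) + (0)
Last nonzero remainder: -30u³ - 240u² - 630u - 540. Dividing through by -30 gives the monic gcd u³ + 8u² + 21u + 18.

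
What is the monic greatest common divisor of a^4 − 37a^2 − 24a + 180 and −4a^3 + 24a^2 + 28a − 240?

Euclidean algorithm in ℚ[a]:
  a^4 − 37a^2 − 24a + 180 = (−(1/4)a − 3/2)(−4a^3 + 24a^2 + 28a − 240) + (6a^2 − 42a − 180)
  −4a^3 + 24a^2 + 28a − 240 = (−(2/3)a − 2/3)(6a^2 − 42a − 180) + (−120a − 360)
  6a^2 − 42a − 180 = (−(1/20)a + 1/2)(−120a − 360) + (0)
Last nonzero remainder: −120a − 360. Dividing through by −120 gives the monic gcd a + 3.

a + 3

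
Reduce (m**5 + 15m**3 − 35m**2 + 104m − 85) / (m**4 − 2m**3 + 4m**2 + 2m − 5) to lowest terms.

(m**2 + 3m + 17)/(m + 1)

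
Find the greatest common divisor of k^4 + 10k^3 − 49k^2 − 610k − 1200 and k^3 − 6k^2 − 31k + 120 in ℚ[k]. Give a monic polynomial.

k^2 − 3k − 40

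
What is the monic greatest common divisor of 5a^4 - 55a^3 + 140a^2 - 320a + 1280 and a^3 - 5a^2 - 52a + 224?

a^2 - 12a + 32

Euclidean algorithm in ℚ[a]:
  5a^4 - 55a^3 + 140a^2 - 320a + 1280 = (5a - 30)(a^3 - 5a^2 - 52a + 224) + (250a^2 - 3000a + 8000)
  a^3 - 5a^2 - 52a + 224 = ((1/250)a + 7/250)(250a^2 - 3000a + 8000) + (0)
Last nonzero remainder: 250a^2 - 3000a + 8000. Dividing through by 250 gives the monic gcd a^2 - 12a + 32.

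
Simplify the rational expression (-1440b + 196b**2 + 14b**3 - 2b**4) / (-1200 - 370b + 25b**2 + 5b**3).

(18b - 2b**2)/(15 + 5b)

Apply the Euclidean algorithm:
  -2b**4 + 14b**3 + 196b**2 - 1440b = (-(2/5)b + 24/5)(5b**3 + 25b**2 - 370b - 1200) + (-72b**2 - 144b + 5760)
  5b**3 + 25b**2 - 370b - 1200 = (-(5/72)b - 5/24)(-72b**2 - 144b + 5760) + (0)
Last nonzero remainder: -72b**2 - 144b + 5760. Dividing through by -72 gives the monic gcd b**2 + 2b - 80.
Cancel b**2 + 2b - 80 from numerator and denominator to get the reduced form.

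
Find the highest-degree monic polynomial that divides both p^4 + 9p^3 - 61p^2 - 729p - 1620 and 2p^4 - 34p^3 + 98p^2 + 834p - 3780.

Euclidean algorithm in ℚ[p]:
  p^4 + 9p^3 - 61p^2 - 729p - 1620 = (1/2)(2p^4 - 34p^3 + 98p^2 + 834p - 3780) + (26p^3 - 110p^2 - 1146p + 270)
  2p^4 - 34p^3 + 98p^2 + 834p - 3780 = ((1/13)p - 166/169)(26p^3 - 110p^2 - 1146p + 270) + ((13200/169)p^2 - (52800/169)p - 594000/169)
  26p^3 - 110p^2 - 1146p + 270 = ((2197/6600)p - 169/2200)((13200/169)p^2 - (52800/169)p - 594000/169) + (0)
Last nonzero remainder: (13200/169)p^2 - (52800/169)p - 594000/169. Dividing through by 13200/169 gives the monic gcd p^2 - 4p - 45.

p^2 - 4p - 45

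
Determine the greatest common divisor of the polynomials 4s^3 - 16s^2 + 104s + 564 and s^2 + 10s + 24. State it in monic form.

Euclidean algorithm in ℚ[s]:
  4s^3 - 16s^2 + 104s + 564 = (4s - 56)(s^2 + 10s + 24) + (568s + 1908)
  s^2 + 10s + 24 = ((1/568)s + 943/80656)(568s + 1908) + (34125/20164)
  568s + 1908 = ((11453152/34125)s + 12824304/11375)(34125/20164) + (0)
The last nonzero remainder is the constant 34125/20164, so the polynomials are coprime and gcd = 1.

1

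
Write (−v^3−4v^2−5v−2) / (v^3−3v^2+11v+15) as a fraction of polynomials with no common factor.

(−v^2−3v−2)/(v^2−4v+15)

By polynomial division,
  −v^3−4v^2−5v−2 = (−1)(v^3−3v^2+11v+15) + (−7v^2+6v+13)
  v^3−3v^2+11v+15 = (−(1/7)v+15/49)(−7v^2+6v+13) + ((540/49)v+540/49)
  −7v^2+6v+13 = (−(343/540)v+637/540)((540/49)v+540/49) + (0)
Last nonzero remainder: (540/49)v+540/49. Dividing through by 540/49 gives the monic gcd v+1.
Cancel v+1 from numerator and denominator to get the reduced form.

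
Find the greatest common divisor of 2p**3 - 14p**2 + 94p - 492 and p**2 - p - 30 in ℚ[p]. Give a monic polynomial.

p - 6

Apply the Euclidean algorithm:
  2p**3 - 14p**2 + 94p - 492 = (2p - 12)(p**2 - p - 30) + (142p - 852)
  p**2 - p - 30 = ((1/142)p + 5/142)(142p - 852) + (0)
Last nonzero remainder: 142p - 852. Dividing through by 142 gives the monic gcd p - 6.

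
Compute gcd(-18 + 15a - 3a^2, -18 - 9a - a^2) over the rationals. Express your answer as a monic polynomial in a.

By polynomial division,
  -3a^2 + 15a - 18 = (3)(-a^2 - 9a - 18) + (42a + 36)
  -a^2 - 9a - 18 = (-(1/42)a - 19/98)(42a + 36) + (-540/49)
  42a + 36 = (-(343/90)a - 49/15)(-540/49) + (0)
The last nonzero remainder is the constant -540/49, so the polynomials are coprime and gcd = 1.

1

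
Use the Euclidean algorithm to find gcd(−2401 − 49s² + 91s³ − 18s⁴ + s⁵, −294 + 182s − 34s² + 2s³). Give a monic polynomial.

49 − 14s + s²

Repeated division with remainder:
  s⁵ − 18s⁴ + 91s³ − 49s² − 2401 = ((1/2)s² − (1/2)s − 17/2)(2s³ − 34s² + 182s − 294) + (−100s² + 1400s − 4900)
  2s³ − 34s² + 182s − 294 = (−(1/50)s + 3/50)(−100s² + 1400s − 4900) + (0)
Last nonzero remainder: −100s² + 1400s − 4900. Dividing through by −100 gives the monic gcd s² − 14s + 49.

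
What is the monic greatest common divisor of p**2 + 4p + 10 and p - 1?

1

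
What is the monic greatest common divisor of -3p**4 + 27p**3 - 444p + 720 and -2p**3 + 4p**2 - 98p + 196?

p - 2

Apply the Euclidean algorithm:
  -3p**4 + 27p**3 - 444p + 720 = ((3/2)p - 21/2)(-2p**3 + 4p**2 - 98p + 196) + (189p**2 - 1767p + 2778)
  -2p**3 + 4p**2 - 98p + 196 = (-(2/189)p - 926/11907)(189p**2 - 1767p + 2778) + (-(817700/3969)p + 1635400/3969)
  189p**2 - 1767p + 2778 = (-(750141/817700)p + 5512941/817700)(-(817700/3969)p + 1635400/3969) + (0)
Last nonzero remainder: -(817700/3969)p + 1635400/3969. Dividing through by -817700/3969 gives the monic gcd p - 2.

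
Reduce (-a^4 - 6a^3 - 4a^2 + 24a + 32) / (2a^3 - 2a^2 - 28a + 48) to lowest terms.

By polynomial division,
  -a^4 - 6a^3 - 4a^2 + 24a + 32 = (-(1/2)a - 7/2)(2a^3 - 2a^2 - 28a + 48) + (-25a^2 - 50a + 200)
  2a^3 - 2a^2 - 28a + 48 = (-(2/25)a + 6/25)(-25a^2 - 50a + 200) + (0)
Last nonzero remainder: -25a^2 - 50a + 200. Dividing through by -25 gives the monic gcd a^2 + 2a - 8.
Cancel a^2 + 2a - 8 from numerator and denominator to get the reduced form.

(-a^2 - 4a - 4)/(2a - 6)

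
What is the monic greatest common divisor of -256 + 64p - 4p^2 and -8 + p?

Euclidean algorithm in ℚ[p]:
  -4p^2 + 64p - 256 = (-4p + 32)(p - 8) + (0)
The last nonzero remainder p - 8 is already monic.

-8 + p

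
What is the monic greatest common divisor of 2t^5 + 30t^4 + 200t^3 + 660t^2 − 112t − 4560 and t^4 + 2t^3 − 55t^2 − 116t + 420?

t^3 + 9t^2 + 8t − 60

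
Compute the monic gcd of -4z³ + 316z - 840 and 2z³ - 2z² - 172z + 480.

Repeated division with remainder:
  -4z³ + 316z - 840 = (-2)(2z³ - 2z² - 172z + 480) + (-4z² - 28z + 120)
  2z³ - 2z² - 172z + 480 = (-(1/2)z + 4)(-4z² - 28z + 120) + (0)
Last nonzero remainder: -4z² - 28z + 120. Dividing through by -4 gives the monic gcd z² + 7z - 30.

z² + 7z - 30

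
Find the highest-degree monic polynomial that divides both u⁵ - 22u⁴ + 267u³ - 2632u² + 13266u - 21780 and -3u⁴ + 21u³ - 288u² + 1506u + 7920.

Euclidean algorithm in ℚ[u]:
  u⁵ - 22u⁴ + 267u³ - 2632u² + 13266u - 21780 = (-(1/3)u + 5)(-3u⁴ + 21u³ - 288u² + 1506u + 7920) + (66u³ - 690u² + 8376u - 61380)
  -3u⁴ + 21u³ - 288u² + 1506u + 7920 = (-(1/22)u - 19/121)(66u³ - 690u² + 8376u - 61380) + (-(1890/121)u² + (3780/121)u - 18900/11)
  66u³ - 690u² + 8376u - 61380 = (-(1331/315)u + 3751/105)(-(1890/121)u² + (3780/121)u - 18900/11) + (0)
Last nonzero remainder: -(1890/121)u² + (3780/121)u - 18900/11. Dividing through by -1890/121 gives the monic gcd u² - 2u + 110.

u² - 2u + 110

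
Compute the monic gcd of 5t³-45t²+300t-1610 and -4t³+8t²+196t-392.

Apply the Euclidean algorithm:
  5t³-45t²+300t-1610 = (-5/4)(-4t³+8t²+196t-392) + (-35t²+545t-2100)
  -4t³+8t²+196t-392 = ((4/35)t+76/49)(-35t²+545t-2100) + (-(20056/49)t+20056/7)
  -35t²+545t-2100 = ((1715/20056)t-3675/5014)(-(20056/49)t+20056/7) + (0)
Last nonzero remainder: -(20056/49)t+20056/7. Dividing through by -20056/49 gives the monic gcd t-7.

t-7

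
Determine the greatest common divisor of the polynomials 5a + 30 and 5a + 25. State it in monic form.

By polynomial division,
  5a + 30 = (5a + 25) + (5)
  5a + 25 = (a + 5)(5) + (0)
The last nonzero remainder is the constant 5, so the polynomials are coprime and gcd = 1.

1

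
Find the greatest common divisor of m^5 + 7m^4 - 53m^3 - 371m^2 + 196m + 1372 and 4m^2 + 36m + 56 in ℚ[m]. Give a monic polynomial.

m^2 + 9m + 14

Euclidean algorithm in ℚ[m]:
  m^5 + 7m^4 - 53m^3 - 371m^2 + 196m + 1372 = ((1/4)m^3 - (1/2)m^2 - (49/4)m + 49/2)(4m^2 + 36m + 56) + (0)
Last nonzero remainder: 4m^2 + 36m + 56. Dividing through by 4 gives the monic gcd m^2 + 9m + 14.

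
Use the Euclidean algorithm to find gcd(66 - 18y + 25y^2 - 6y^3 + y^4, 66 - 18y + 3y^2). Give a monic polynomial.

22 - 6y + y^2

Euclidean algorithm in ℚ[y]:
  y^4 - 6y^3 + 25y^2 - 18y + 66 = ((1/3)y^2 + 1)(3y^2 - 18y + 66) + (0)
Last nonzero remainder: 3y^2 - 18y + 66. Dividing through by 3 gives the monic gcd y^2 - 6y + 22.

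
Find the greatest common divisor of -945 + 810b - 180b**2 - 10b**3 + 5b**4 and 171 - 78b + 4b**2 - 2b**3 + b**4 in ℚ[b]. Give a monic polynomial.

9 - 6b + b**2

Repeated division with remainder:
  5b**4 - 10b**3 - 180b**2 + 810b - 945 = (5)(b**4 - 2b**3 + 4b**2 - 78b + 171) + (-200b**2 + 1200b - 1800)
  b**4 - 2b**3 + 4b**2 - 78b + 171 = (-(1/200)b**2 - (1/50)b - 19/200)(-200b**2 + 1200b - 1800) + (0)
Last nonzero remainder: -200b**2 + 1200b - 1800. Dividing through by -200 gives the monic gcd b**2 - 6b + 9.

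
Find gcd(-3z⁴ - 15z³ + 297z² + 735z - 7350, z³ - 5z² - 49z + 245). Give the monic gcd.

Euclidean algorithm in ℚ[z]:
  -3z⁴ - 15z³ + 297z² + 735z - 7350 = (-3z - 30)(z³ - 5z² - 49z + 245) + (0)
The last nonzero remainder z³ - 5z² - 49z + 245 is already monic.

z³ - 5z² - 49z + 245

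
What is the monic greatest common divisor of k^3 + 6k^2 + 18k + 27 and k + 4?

1

By polynomial division,
  k^3 + 6k^2 + 18k + 27 = (k^2 + 2k + 10)(k + 4) + (−13)
  k + 4 = (−(1/13)k − 4/13)(−13) + (0)
The last nonzero remainder is the constant −13, so the polynomials are coprime and gcd = 1.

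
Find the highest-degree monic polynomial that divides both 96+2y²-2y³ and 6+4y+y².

1

Repeated division with remainder:
  -2y³+2y²+96 = (-2y+10)(y²+4y+6) + (-28y+36)
  y²+4y+6 = (-(1/28)y-37/196)(-28y+36) + (627/49)
  -28y+36 = (-(1372/627)y+588/209)(627/49) + (0)
The last nonzero remainder is the constant 627/49, so the polynomials are coprime and gcd = 1.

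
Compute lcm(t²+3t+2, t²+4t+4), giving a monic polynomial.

t³+5t²+8t+4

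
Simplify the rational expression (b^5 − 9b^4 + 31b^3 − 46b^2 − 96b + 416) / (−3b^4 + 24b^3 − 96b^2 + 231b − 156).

(−b^2 + 2b + 8)/(3b − 3)

Repeated division with remainder:
  b^5 − 9b^4 + 31b^3 − 46b^2 − 96b + 416 = (−(1/3)b + 1/3)(−3b^4 + 24b^3 − 96b^2 + 231b − 156) + (−9b^3 + 63b^2 − 225b + 468)
  −3b^4 + 24b^3 − 96b^2 + 231b − 156 = ((1/3)b − 1/3)(−9b^3 + 63b^2 − 225b + 468) + (0)
Last nonzero remainder: −9b^3 + 63b^2 − 225b + 468. Dividing through by −9 gives the monic gcd b^3 − 7b^2 + 25b − 52.
Cancel b^3 − 7b^2 + 25b − 52 from numerator and denominator to get the reduced form.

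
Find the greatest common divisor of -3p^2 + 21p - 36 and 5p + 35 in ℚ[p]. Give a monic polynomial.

Euclidean algorithm in ℚ[p]:
  -3p^2 + 21p - 36 = (-(3/5)p + 42/5)(5p + 35) + (-330)
  5p + 35 = (-(1/66)p - 7/66)(-330) + (0)
The last nonzero remainder is the constant -330, so the polynomials are coprime and gcd = 1.

1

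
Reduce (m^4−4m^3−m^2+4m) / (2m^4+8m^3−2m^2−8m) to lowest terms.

(m−4)/(2m+8)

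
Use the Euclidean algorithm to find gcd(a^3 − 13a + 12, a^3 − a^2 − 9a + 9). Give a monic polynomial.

Repeated division with remainder:
  a^3 − 13a + 12 = (a^3 − a^2 − 9a + 9) + (a^2 − 4a + 3)
  a^3 − a^2 − 9a + 9 = (a + 3)(a^2 − 4a + 3) + (0)
The last nonzero remainder a^2 − 4a + 3 is already monic.

a^2 − 4a + 3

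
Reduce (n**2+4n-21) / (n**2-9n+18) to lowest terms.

(n+7)/(n-6)

Repeated division with remainder:
  n**2+4n-21 = (n**2-9n+18) + (13n-39)
  n**2-9n+18 = ((1/13)n-6/13)(13n-39) + (0)
Last nonzero remainder: 13n-39. Dividing through by 13 gives the monic gcd n-3.
Cancel n-3 from numerator and denominator to get the reduced form.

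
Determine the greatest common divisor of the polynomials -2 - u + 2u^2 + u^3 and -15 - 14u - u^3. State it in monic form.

Repeated division with remainder:
  u^3 + 2u^2 - u - 2 = (-1)(-u^3 - 14u - 15) + (2u^2 - 15u - 17)
  -u^3 - 14u - 15 = (-(1/2)u - 15/4)(2u^2 - 15u - 17) + (-(315/4)u - 315/4)
  2u^2 - 15u - 17 = (-(8/315)u + 68/315)(-(315/4)u - 315/4) + (0)
Last nonzero remainder: -(315/4)u - 315/4. Dividing through by -315/4 gives the monic gcd u + 1.

1 + u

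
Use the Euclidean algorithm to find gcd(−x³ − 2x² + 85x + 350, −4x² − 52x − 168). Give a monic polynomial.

x + 7

Euclidean algorithm in ℚ[x]:
  −x³ − 2x² + 85x + 350 = ((1/4)x − 11/4)(−4x² − 52x − 168) + (−16x − 112)
  −4x² − 52x − 168 = ((1/4)x + 3/2)(−16x − 112) + (0)
Last nonzero remainder: −16x − 112. Dividing through by −16 gives the monic gcd x + 7.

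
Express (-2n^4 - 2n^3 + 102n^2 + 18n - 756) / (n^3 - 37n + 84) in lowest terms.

(-2n^2 + 6n + 36)/(n - 4)

Apply the Euclidean algorithm:
  -2n^4 - 2n^3 + 102n^2 + 18n - 756 = (-2n - 2)(n^3 - 37n + 84) + (28n^2 + 112n - 588)
  n^3 - 37n + 84 = ((1/28)n - 1/7)(28n^2 + 112n - 588) + (0)
Last nonzero remainder: 28n^2 + 112n - 588. Dividing through by 28 gives the monic gcd n^2 + 4n - 21.
Cancel n^2 + 4n - 21 from numerator and denominator to get the reduced form.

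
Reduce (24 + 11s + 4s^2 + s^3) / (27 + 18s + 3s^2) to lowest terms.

Euclidean algorithm in ℚ[s]:
  s^3 + 4s^2 + 11s + 24 = ((1/3)s - 2/3)(3s^2 + 18s + 27) + (14s + 42)
  3s^2 + 18s + 27 = ((3/14)s + 9/14)(14s + 42) + (0)
Last nonzero remainder: 14s + 42. Dividing through by 14 gives the monic gcd s + 3.
Cancel s + 3 from numerator and denominator to get the reduced form.

(8 + s + s^2)/(9 + 3s)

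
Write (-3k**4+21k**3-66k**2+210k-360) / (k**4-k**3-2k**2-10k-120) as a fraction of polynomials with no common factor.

(-3k+9)/(k+3)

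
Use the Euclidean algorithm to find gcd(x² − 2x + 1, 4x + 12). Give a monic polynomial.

Apply the Euclidean algorithm:
  x² − 2x + 1 = ((1/4)x − 5/4)(4x + 12) + (16)
  4x + 12 = ((1/4)x + 3/4)(16) + (0)
The last nonzero remainder is the constant 16, so the polynomials are coprime and gcd = 1.

1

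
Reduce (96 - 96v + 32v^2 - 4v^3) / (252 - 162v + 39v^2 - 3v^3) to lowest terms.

(-8 + 4v)/(-21 + 3v)

Repeated division with remainder:
  -4v^3 + 32v^2 - 96v + 96 = (4/3)(-3v^3 + 39v^2 - 162v + 252) + (-20v^2 + 120v - 240)
  -3v^3 + 39v^2 - 162v + 252 = ((3/20)v - 21/20)(-20v^2 + 120v - 240) + (0)
Last nonzero remainder: -20v^2 + 120v - 240. Dividing through by -20 gives the monic gcd v^2 - 6v + 12.
Cancel v^2 - 6v + 12 from numerator and denominator to get the reduced form.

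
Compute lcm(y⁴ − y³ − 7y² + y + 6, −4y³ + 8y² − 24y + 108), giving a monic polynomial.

y⁶ + y⁴ − 15y³ − 56y² + 15y + 54

By polynomial division,
  y⁴ − y³ − 7y² + y + 6 = (−(1/4)y − 1/4)(−4y³ + 8y² − 24y + 108) + (−11y² + 22y + 33)
  −4y³ + 8y² − 24y + 108 = ((4/11)y)(−11y² + 22y + 33) + (−36y + 108)
  −11y² + 22y + 33 = ((11/36)y + 11/36)(−36y + 108) + (0)
Last nonzero remainder: −36y + 108. Dividing through by −36 gives the monic gcd y − 3.
Then lcm(f, g) = f·g / gcd(f, g); expanding and making the result monic gives the answer.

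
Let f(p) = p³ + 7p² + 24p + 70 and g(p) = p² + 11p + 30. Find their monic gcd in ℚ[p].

Euclidean algorithm in ℚ[p]:
  p³ + 7p² + 24p + 70 = (p - 4)(p² + 11p + 30) + (38p + 190)
  p² + 11p + 30 = ((1/38)p + 3/19)(38p + 190) + (0)
Last nonzero remainder: 38p + 190. Dividing through by 38 gives the monic gcd p + 5.

p + 5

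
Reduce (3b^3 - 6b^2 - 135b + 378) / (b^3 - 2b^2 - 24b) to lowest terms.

(3b^2 + 12b - 63)/(b^2 + 4b)

Euclidean algorithm in ℚ[b]:
  3b^3 - 6b^2 - 135b + 378 = (3)(b^3 - 2b^2 - 24b) + (-63b + 378)
  b^3 - 2b^2 - 24b = (-(1/63)b^2 - (4/63)b)(-63b + 378) + (0)
Last nonzero remainder: -63b + 378. Dividing through by -63 gives the monic gcd b - 6.
Cancel b - 6 from numerator and denominator to get the reduced form.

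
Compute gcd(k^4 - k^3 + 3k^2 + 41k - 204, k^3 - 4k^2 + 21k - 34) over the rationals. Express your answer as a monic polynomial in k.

k^2 - 2k + 17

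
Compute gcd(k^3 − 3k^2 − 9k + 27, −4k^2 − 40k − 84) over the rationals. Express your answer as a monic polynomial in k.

k + 3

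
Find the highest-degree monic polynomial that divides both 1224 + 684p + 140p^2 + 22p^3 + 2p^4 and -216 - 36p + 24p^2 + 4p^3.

By polynomial division,
  2p^4 + 22p^3 + 140p^2 + 684p + 1224 = ((1/2)p + 5/2)(4p^3 + 24p^2 - 36p - 216) + (98p^2 + 882p + 1764)
  4p^3 + 24p^2 - 36p - 216 = ((2/49)p - 6/49)(98p^2 + 882p + 1764) + (0)
Last nonzero remainder: 98p^2 + 882p + 1764. Dividing through by 98 gives the monic gcd p^2 + 9p + 18.

18 + 9p + p^2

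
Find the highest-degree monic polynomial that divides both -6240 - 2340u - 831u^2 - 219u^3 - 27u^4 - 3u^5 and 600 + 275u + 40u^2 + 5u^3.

40 + 5u + u^2

By polynomial division,
  -3u^5 - 27u^4 - 219u^3 - 831u^2 - 2340u - 6240 = (-(3/5)u^2 - (3/5)u - 6)(5u^3 + 40u^2 + 275u + 600) + (-66u^2 - 330u - 2640)
  5u^3 + 40u^2 + 275u + 600 = (-(5/66)u - 5/22)(-66u^2 - 330u - 2640) + (0)
Last nonzero remainder: -66u^2 - 330u - 2640. Dividing through by -66 gives the monic gcd u^2 + 5u + 40.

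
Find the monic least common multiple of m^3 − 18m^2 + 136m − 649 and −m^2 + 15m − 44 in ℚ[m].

m^4 − 22m^3 + 208m^2 − 1193m + 2596

Apply the Euclidean algorithm:
  m^3 − 18m^2 + 136m − 649 = (−m + 3)(−m^2 + 15m − 44) + (47m − 517)
  −m^2 + 15m − 44 = (−(1/47)m + 4/47)(47m − 517) + (0)
Last nonzero remainder: 47m − 517. Dividing through by 47 gives the monic gcd m − 11.
Then lcm(f, g) = f·g / gcd(f, g); expanding and making the result monic gives the answer.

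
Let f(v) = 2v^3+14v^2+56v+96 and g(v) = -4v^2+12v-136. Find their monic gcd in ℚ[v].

1

Repeated division with remainder:
  2v^3+14v^2+56v+96 = (-(1/2)v-5)(-4v^2+12v-136) + (48v-584)
  -4v^2+12v-136 = (-(1/12)v-55/72)(48v-584) + (-5239/9)
  48v-584 = (-(432/5239)v+5256/5239)(-5239/9) + (0)
The last nonzero remainder is the constant -5239/9, so the polynomials are coprime and gcd = 1.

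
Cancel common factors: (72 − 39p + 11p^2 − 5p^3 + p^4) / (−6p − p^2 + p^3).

(−24 + 5p − 2p^2 + p^3)/(2p + p^2)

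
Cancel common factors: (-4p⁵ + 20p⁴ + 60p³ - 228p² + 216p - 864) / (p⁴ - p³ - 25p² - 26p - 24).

(-4p³ + 12p² - 12p + 36)/(p² + p + 1)

By polynomial division,
  -4p⁵ + 20p⁴ + 60p³ - 228p² + 216p - 864 = (-4p + 16)(p⁴ - p³ - 25p² - 26p - 24) + (-24p³ + 68p² + 536p - 480)
  p⁴ - p³ - 25p² - 26p - 24 = (-(1/24)p - 11/144)(-24p³ + 68p² + 536p - 480) + ((91/36)p² - (91/18)p - 182/3)
  -24p³ + 68p² + 536p - 480 = (-(864/91)p + 720/91)((91/36)p² - (91/18)p - 182/3) + (0)
Last nonzero remainder: (91/36)p² - (91/18)p - 182/3. Dividing through by 91/36 gives the monic gcd p² - 2p - 24.
Cancel p² - 2p - 24 from numerator and denominator to get the reduced form.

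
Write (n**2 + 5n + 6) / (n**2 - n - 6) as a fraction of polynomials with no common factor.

Apply the Euclidean algorithm:
  n**2 + 5n + 6 = (n**2 - n - 6) + (6n + 12)
  n**2 - n - 6 = ((1/6)n - 1/2)(6n + 12) + (0)
Last nonzero remainder: 6n + 12. Dividing through by 6 gives the monic gcd n + 2.
Cancel n + 2 from numerator and denominator to get the reduced form.

(n + 3)/(n - 3)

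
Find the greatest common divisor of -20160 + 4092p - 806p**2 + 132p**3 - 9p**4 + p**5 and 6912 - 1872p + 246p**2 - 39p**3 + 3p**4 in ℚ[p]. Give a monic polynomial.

Repeated division with remainder:
  p**5 - 9p**4 + 132p**3 - 806p**2 + 4092p - 20160 = ((1/3)p + 4/3)(3p**4 - 39p**3 + 246p**2 - 1872p + 6912) + (102p**3 - 510p**2 + 4284p - 29376)
  3p**4 - 39p**3 + 246p**2 - 1872p + 6912 = ((1/34)p - 4/17)(102p**3 - 510p**2 + 4284p - 29376) + (0)
Last nonzero remainder: 102p**3 - 510p**2 + 4284p - 29376. Dividing through by 102 gives the monic gcd p**3 - 5p**2 + 42p - 288.

-288 + 42p - 5p**2 + p**3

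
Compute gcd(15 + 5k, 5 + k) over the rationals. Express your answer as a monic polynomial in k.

Euclidean algorithm in ℚ[k]:
  5k + 15 = (5)(k + 5) + (-10)
  k + 5 = (-(1/10)k - 1/2)(-10) + (0)
The last nonzero remainder is the constant -10, so the polynomials are coprime and gcd = 1.

1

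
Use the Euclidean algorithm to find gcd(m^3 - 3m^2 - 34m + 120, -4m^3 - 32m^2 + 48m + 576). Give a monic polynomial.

m^2 + 2m - 24

Euclidean algorithm in ℚ[m]:
  m^3 - 3m^2 - 34m + 120 = (-1/4)(-4m^3 - 32m^2 + 48m + 576) + (-11m^2 - 22m + 264)
  -4m^3 - 32m^2 + 48m + 576 = ((4/11)m + 24/11)(-11m^2 - 22m + 264) + (0)
Last nonzero remainder: -11m^2 - 22m + 264. Dividing through by -11 gives the monic gcd m^2 + 2m - 24.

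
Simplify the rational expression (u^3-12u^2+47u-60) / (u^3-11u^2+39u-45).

Repeated division with remainder:
  u^3-12u^2+47u-60 = (u^3-11u^2+39u-45) + (-u^2+8u-15)
  u^3-11u^2+39u-45 = (-u+3)(-u^2+8u-15) + (0)
Last nonzero remainder: -u^2+8u-15. Dividing through by -1 gives the monic gcd u^2-8u+15.
Cancel u^2-8u+15 from numerator and denominator to get the reduced form.

(u-4)/(u-3)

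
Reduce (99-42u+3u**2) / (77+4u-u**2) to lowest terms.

Euclidean algorithm in ℚ[u]:
  3u**2-42u+99 = (-3)(-u**2+4u+77) + (-30u+330)
  -u**2+4u+77 = ((1/30)u+7/30)(-30u+330) + (0)
Last nonzero remainder: -30u+330. Dividing through by -30 gives the monic gcd u-11.
Cancel u-11 from numerator and denominator to get the reduced form.

(9-3u)/(7+u)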